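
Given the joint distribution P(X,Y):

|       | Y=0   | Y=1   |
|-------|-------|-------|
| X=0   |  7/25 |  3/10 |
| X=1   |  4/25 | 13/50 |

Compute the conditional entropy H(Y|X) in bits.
0.9822 bits

H(Y|X) = H(X,Y) - H(X)

H(X,Y) = -Σ_{x,y} P(x,y) log₂ P(x,y). Per-cell terms -P(x,y)·log₂P(x,y):
  X=0: 0.514220, 0.521090
  X=1: 0.423017, 0.505288
Sum of the 4 terms: H(X,Y) = 1.963615 bits

Marginal of X (row sums):
  P(X=0) = 7/25 + 3/10 = 29/50
  P(X=1) = 4/25 + 13/50 = 21/50
H(X) = -[(29/50)·log₂(29/50) + (21/50)·log₂(21/50)]
  = 0.455808 + 0.525646 = 0.981454 bits

H(Y|X) = H(X,Y) - H(X) = 1.963615 - 0.981454 = 0.9822 bits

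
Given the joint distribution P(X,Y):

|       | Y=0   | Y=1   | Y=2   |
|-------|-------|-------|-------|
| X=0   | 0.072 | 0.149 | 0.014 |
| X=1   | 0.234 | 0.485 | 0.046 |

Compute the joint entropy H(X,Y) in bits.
1.9697 bits

H(X,Y) = -Σ_{x,y} P(x,y) log₂ P(x,y). Per-cell terms -P(x,y)·log₂P(x,y):
  X=0: 0.273302, 0.409246, 0.086218
  X=1: 0.490328, 0.506313, 0.204342
Sum of the 6 terms: H(X,Y) = 1.9697 bits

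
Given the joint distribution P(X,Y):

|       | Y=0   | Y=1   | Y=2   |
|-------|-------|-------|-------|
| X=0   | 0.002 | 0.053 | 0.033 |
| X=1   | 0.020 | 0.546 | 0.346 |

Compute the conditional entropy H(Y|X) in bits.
1.0945 bits

H(Y|X) = H(X,Y) - H(X)

H(X,Y) = -Σ_{x,y} P(x,y) log₂ P(x,y). Per-cell terms -P(x,y)·log₂P(x,y):
  X=0: 0.0179, 0.2246, 0.1624
  X=1: 0.1129, 0.4767, 0.5298
Sum of the 6 terms: H(X,Y) = 1.5243 bits

Marginal of X (row sums):
  P(X=0) = 0.002 + 0.053 + 0.033 = 0.088
  P(X=1) = 0.020 + 0.546 + 0.346 = 0.912
H(X) = -[0.088·log₂(0.088) + 0.912·log₂(0.912)]
  = 0.3086 + 0.1212 = 0.4298 bits

H(Y|X) = H(X,Y) - H(X) = 1.5243 - 0.4298 = 1.0945 bits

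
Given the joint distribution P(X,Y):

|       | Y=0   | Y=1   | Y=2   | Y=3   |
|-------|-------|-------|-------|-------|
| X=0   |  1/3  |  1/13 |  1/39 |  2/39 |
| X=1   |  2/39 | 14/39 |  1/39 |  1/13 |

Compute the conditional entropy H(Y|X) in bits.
1.3392 bits

H(Y|X) = H(X,Y) - H(X)

H(X,Y) = -Σ_{x,y} P(x,y) log₂ P(x,y). Per-cell terms -P(x,y)·log₂P(x,y):
  X=0: 0.5283208, 0.2846492, 0.1355231, 0.2197642
  X=1: 0.2197642, 0.5305811, 0.1355231, 0.2846492
Sum of the 8 terms: H(X,Y) = 2.338775 bits

Marginal of X (row sums):
  P(X=0) = 1/3 + 1/13 + 1/39 + 2/39 = 19/39
  P(X=1) = 2/39 + 14/39 + 1/39 + 1/13 = 20/39
H(X) = -[(19/39)·log₂(19/39) + (20/39)·log₂(20/39)]
  = 0.5054364 + 0.4940893 = 0.999526 bits

H(Y|X) = H(X,Y) - H(X) = 2.338775 - 0.999526 = 1.3392 bits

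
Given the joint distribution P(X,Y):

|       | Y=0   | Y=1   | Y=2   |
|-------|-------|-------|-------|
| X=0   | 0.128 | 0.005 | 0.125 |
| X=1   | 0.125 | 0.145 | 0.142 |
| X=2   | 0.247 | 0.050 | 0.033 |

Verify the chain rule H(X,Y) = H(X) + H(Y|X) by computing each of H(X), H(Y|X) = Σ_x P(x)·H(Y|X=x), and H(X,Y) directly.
H(X) = 1.5592 bits, H(Y|X) = 1.2893 bits, H(X,Y) = 2.8485 bits

Marginal of X (row sums):
  P(X=0) = 0.128 + 0.005 + 0.125 = 0.258
  P(X=1) = 0.125 + 0.145 + 0.142 = 0.412
  P(X=2) = 0.247 + 0.050 + 0.033 = 0.330
H(X) = -[0.258·log₂(0.258) + 0.412·log₂(0.412) + 0.330·log₂(0.330)]
  = 0.5043 + 0.5271 + 0.5278 = 1.5592 bits

H(Y|X) = Σ_x P(x)·H(Y|X=x):
  X=0: P(X=0) = 0.258, P(Y|X=0) = (64/129, 5/258, 125/258) → H(Y|X=0) = 1.1185
  X=1: P(X=1) = 0.412, P(Y|X=1) = (125/412, 145/412, 71/206) → H(Y|X=1) = 1.5820
  X=2: P(X=2) = 0.330, P(Y|X=2) = (247/330, 5/33, 1/10) → H(Y|X=2) = 1.0575
H(Y|X) = 0.258·1.1185 + 0.412·1.5820 + 0.330·1.0575 = 1.2893 bits

H(X,Y) = -Σ_{x,y} P(x,y) log₂ P(x,y). Per-cell terms -P(x,y)·log₂P(x,y):
  X=0: 0.3796, 0.0382, 0.3750
  X=1: 0.3750, 0.4040, 0.3999
  X=2: 0.4983, 0.2161, 0.1624
Sum of the 9 terms: H(X,Y) = 2.8485 bits

Chain rule check:
  H(X) + H(Y|X) = 1.5592 + 1.2893 = 2.8485 bits
  H(X,Y) = 2.8485 bits
✓ Chain rule verified.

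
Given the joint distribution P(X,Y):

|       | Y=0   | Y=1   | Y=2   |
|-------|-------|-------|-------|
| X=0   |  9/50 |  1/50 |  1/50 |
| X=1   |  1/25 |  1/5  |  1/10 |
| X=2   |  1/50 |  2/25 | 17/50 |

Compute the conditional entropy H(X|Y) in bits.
1.0564 bits

H(X|Y) = H(X,Y) - H(Y)

H(X,Y) = -Σ_{x,y} P(x,y) log₂ P(x,y). Per-cell terms -P(x,y)·log₂P(x,y):
  X=0: 0.44531, 0.11288, 0.11288
  X=1: 0.18575, 0.46439, 0.33219
  X=2: 0.11288, 0.29151, 0.52917
Sum of the 9 terms: H(X,Y) = 2.5870 bits

Marginal of Y (column sums):
  P(Y=0) = 9/50 + 1/25 + 1/50 = 6/25
  P(Y=1) = 1/50 + 1/5 + 2/25 = 3/10
  P(Y=2) = 1/50 + 1/10 + 17/50 = 23/50
H(Y) = -[(6/25)·log₂(6/25) + (3/10)·log₂(3/10) + (23/50)·log₂(23/50)]
  = 0.49413 + 0.52109 + 0.51534 = 1.5306 bits

H(X|Y) = H(X,Y) - H(Y) = 2.5870 - 1.5306 = 1.0564 bits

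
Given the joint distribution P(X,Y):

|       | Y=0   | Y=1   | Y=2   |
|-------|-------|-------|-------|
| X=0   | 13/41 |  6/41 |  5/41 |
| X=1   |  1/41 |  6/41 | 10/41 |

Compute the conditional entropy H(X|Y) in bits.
0.7554 bits

H(X|Y) = H(X,Y) - H(Y)

H(X,Y) = -Σ_{x,y} P(x,y) log₂ P(x,y). Per-cell terms -P(x,y)·log₂P(x,y):
  X=0: 0.52543, 0.40574, 0.37020
  X=1: 0.13067, 0.40574, 0.49649
Sum of the 6 terms: H(X,Y) = 2.3343 bits

Marginal of Y (column sums):
  P(Y=0) = 13/41 + 1/41 = 14/41
  P(Y=1) = 6/41 + 6/41 = 12/41
  P(Y=2) = 5/41 + 10/41 = 15/41
H(Y) = -[(14/41)·log₂(14/41) + (12/41)·log₂(12/41) + (15/41)·log₂(15/41)]
  = 0.52934 + 0.51881 + 0.53073 = 1.5789 bits

H(X|Y) = H(X,Y) - H(Y) = 2.3343 - 1.5789 = 0.7554 bits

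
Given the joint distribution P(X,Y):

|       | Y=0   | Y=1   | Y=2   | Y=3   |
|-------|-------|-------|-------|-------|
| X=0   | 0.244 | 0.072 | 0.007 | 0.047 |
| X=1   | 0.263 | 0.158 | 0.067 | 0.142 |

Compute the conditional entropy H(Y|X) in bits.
1.6651 bits

H(Y|X) = H(X,Y) - H(X)

H(X,Y) = -Σ_{x,y} P(x,y) log₂ P(x,y). Per-cell terms -P(x,y)·log₂P(x,y):
  X=0: 0.49655, 0.27330, 0.05011, 0.20733
  X=1: 0.50677, 0.42060, 0.26128, 0.39988
Sum of the 8 terms: H(X,Y) = 2.6158 bits

Marginal of X (row sums):
  P(X=0) = 0.244 + 0.072 + 0.007 + 0.047 = 0.370
  P(X=1) = 0.263 + 0.158 + 0.067 + 0.142 = 0.630
H(X) = -[0.370·log₂(0.370) + 0.630·log₂(0.630)]
  = 0.53073 + 0.41994 = 0.9507 bits

H(Y|X) = H(X,Y) - H(X) = 2.6158 - 0.9507 = 1.6651 bits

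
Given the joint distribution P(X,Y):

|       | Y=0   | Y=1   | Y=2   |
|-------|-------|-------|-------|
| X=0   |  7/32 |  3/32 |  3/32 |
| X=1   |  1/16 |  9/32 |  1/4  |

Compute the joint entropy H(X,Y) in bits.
2.3847 bits

H(X,Y) = -Σ_{x,y} P(x,y) log₂ P(x,y). Per-cell terms -P(x,y)·log₂P(x,y):
  X=0: 0.4796, 0.3202, 0.3202
  X=1: 0.2500, 0.5147, 0.5000
Sum of the 6 terms: H(X,Y) = 2.3847 bits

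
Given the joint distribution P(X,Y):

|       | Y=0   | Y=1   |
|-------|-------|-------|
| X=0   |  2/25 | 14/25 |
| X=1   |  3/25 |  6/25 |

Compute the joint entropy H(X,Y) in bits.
1.6212 bits

H(X,Y) = -Σ_{x,y} P(x,y) log₂ P(x,y). Per-cell terms -P(x,y)·log₂P(x,y):
  X=0: 0.2915085, 0.4684407
  X=1: 0.3670672, 0.4941345
Sum of the 4 terms: H(X,Y) = 1.6212 bits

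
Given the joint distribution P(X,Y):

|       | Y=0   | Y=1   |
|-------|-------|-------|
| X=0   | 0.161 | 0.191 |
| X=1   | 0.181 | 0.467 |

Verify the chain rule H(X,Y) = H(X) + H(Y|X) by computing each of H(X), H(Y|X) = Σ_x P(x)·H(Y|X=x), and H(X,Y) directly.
H(X) = 0.9358 bits, H(Y|X) = 0.9039 bits, H(X,Y) = 1.8397 bits

Marginal of X (row sums):
  P(X=0) = 0.161 + 0.191 = 0.352
  P(X=1) = 0.181 + 0.467 = 0.648
H(X) = -[0.352·log₂(0.352) + 0.648·log₂(0.648)]
  = 0.5302 + 0.4056 = 0.9358 bits

H(Y|X) = Σ_x P(x)·H(Y|X=x):
  X=0: P(X=0) = 0.352, P(Y|X=0) = (161/352, 191/352) → H(Y|X=0) = 0.9948
  X=1: P(X=1) = 0.648, P(Y|X=1) = (181/648, 467/648) → H(Y|X=1) = 0.8545
H(Y|X) = 0.352·0.9948 + 0.648·0.8545 = 0.9039 bits

H(X,Y) = -Σ_{x,y} P(x,y) log₂ P(x,y). Per-cell terms -P(x,y)·log₂P(x,y):
  X=0: 0.4242, 0.4562
  X=1: 0.4463, 0.5130
Sum of the 4 terms: H(X,Y) = 1.8397 bits

Chain rule check:
  H(X) + H(Y|X) = 0.9358 + 0.9039 = 1.8397 bits
  H(X,Y) = 1.8397 bits
✓ Chain rule verified.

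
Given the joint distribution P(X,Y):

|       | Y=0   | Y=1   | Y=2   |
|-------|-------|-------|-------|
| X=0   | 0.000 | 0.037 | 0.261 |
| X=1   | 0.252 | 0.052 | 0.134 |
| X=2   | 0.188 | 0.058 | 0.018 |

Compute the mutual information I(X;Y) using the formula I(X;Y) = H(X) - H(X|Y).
0.4149 bits

I(X;Y) = H(X) - H(X|Y)

Marginal of X (row sums):
  P(X=0) = 0.000 + 0.037 + 0.261 = 0.298
  P(X=1) = 0.252 + 0.052 + 0.134 = 0.438
  P(X=2) = 0.188 + 0.058 + 0.018 = 0.264
H(X) = -[0.298·log₂(0.298) + 0.438·log₂(0.438) + 0.264·log₂(0.264)]
  = 0.520491 + 0.521657 + 0.507247 = 1.549395 bits

Marginal of Y (column sums):
  P(Y=0) = 0.000 + 0.252 + 0.188 = 0.440
  P(Y=1) = 0.037 + 0.052 + 0.058 = 0.147
  P(Y=2) = 0.261 + 0.134 + 0.018 = 0.413
H(X|Y) = Σ_y P(y)·H(X|Y=y):
  Y=0: P(Y=0) = 0.440, P(X|Y=0) = (0, 63/110, 47/110) → H(X|Y=0) = 0.984684
  Y=1: P(Y=1) = 0.147, P(X|Y=1) = (37/147, 52/147, 58/147) → H(X|Y=1) = 1.560655
  Y=2: P(Y=2) = 0.413, P(X|Y=2) = (261/413, 134/413, 18/413) → H(X|Y=2) = 1.142303
H(X|Y) = 0.440·0.984684 + 0.147·1.560655 + 0.413·1.142303 = 1.134448 bits

I(X;Y) = H(X) - H(X|Y) = 1.549395 - 1.134448 = 0.4149 bits

Cross-check via I(X;Y) = H(X) + H(Y) - H(X,Y): computing H(Y) from the column sums and H(X,Y) from the 9 cells in the same way gives H(Y) = 1.454665 bits and H(X,Y) = 2.589113 bits, so
I(X;Y) = 1.549395 + 1.454665 - 2.589113 = 0.4149 bits ✓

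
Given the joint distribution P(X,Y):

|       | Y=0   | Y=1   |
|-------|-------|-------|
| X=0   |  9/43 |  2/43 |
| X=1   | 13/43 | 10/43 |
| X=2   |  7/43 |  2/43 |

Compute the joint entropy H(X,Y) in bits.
2.3215 bits

H(X,Y) = -Σ_{x,y} P(x,y) log₂ P(x,y). Per-cell terms -P(x,y)·log₂P(x,y):
  X=0: 0.47226, 0.20587
  X=1: 0.52176, 0.48938
  X=2: 0.42633, 0.20587
Sum of the 6 terms: H(X,Y) = 2.3215 bits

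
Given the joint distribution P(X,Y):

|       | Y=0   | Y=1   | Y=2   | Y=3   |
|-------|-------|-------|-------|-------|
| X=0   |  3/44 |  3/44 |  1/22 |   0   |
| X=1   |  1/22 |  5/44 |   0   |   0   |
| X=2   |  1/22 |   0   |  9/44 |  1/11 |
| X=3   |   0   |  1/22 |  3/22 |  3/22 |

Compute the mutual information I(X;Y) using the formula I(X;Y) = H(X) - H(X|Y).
0.5852 bits

I(X;Y) = H(X) - H(X|Y)

Marginal of X (row sums):
  P(X=0) = 3/44 + 3/44 + 1/22 + 0 = 2/11
  P(X=1) = 1/22 + 5/44 + 0 + 0 = 7/44
  P(X=2) = 1/22 + 0 + 9/44 + 1/11 = 15/44
  P(X=3) = 0 + 1/22 + 3/22 + 3/22 = 7/22
H(X) = -[(2/11)·log₂(2/11) + (7/44)·log₂(7/44) + (15/44)·log₂(15/44) + (7/22)·log₂(7/22)]
  = 0.44717 + 0.42192 + 0.52928 + 0.52566 = 1.9240 bits

Marginal of Y (column sums):
  P(Y=0) = 3/44 + 1/22 + 1/22 + 0 = 7/44
  P(Y=1) = 3/44 + 5/44 + 0 + 1/22 = 5/22
  P(Y=2) = 1/22 + 0 + 9/44 + 3/22 = 17/44
  P(Y=3) = 0 + 0 + 1/11 + 3/22 = 5/22
H(X|Y) = Σ_y P(y)·H(X|Y=y):
  Y=0: P(Y=0) = 7/44, P(X|Y=0) = (3/7, 2/7, 2/7, 0) → H(X|Y=0) = 1.55666
  Y=1: P(Y=1) = 5/22, P(X|Y=1) = (3/10, 1/2, 0, 1/5) → H(X|Y=1) = 1.48548
  Y=2: P(Y=2) = 17/44, P(X|Y=2) = (2/17, 0, 9/17, 6/17) → H(X|Y=2) = 1.37928
  Y=3: P(Y=3) = 5/22, P(X|Y=3) = (0, 0, 2/5, 3/5) → H(X|Y=3) = 0.97095
H(X|Y) = (7/44)·1.55666 + (5/22)·1.48548 + (17/44)·1.37928 + (5/22)·0.97095 = 1.3388 bits

I(X;Y) = H(X) - H(X|Y) = 1.9240 - 1.3388 = 0.5852 bits

Cross-check via I(X;Y) = H(X) + H(Y) - H(X,Y): computing H(Y) from the column sums and H(X,Y) from the 16 cells in the same way gives H(Y) = 1.9236 bits and H(X,Y) = 3.2624 bits, so
I(X;Y) = 1.9240 + 1.9236 - 3.2624 = 0.5852 bits ✓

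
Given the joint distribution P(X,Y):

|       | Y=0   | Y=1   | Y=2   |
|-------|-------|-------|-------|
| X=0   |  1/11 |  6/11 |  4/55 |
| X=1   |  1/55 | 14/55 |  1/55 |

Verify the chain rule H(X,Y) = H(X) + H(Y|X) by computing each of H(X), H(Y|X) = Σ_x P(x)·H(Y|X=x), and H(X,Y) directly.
H(X) = 0.8699 bits, H(Y|X) = 0.9093 bits, H(X,Y) = 1.7792 bits

Marginal of X (row sums):
  P(X=0) = 1/11 + 6/11 + 4/55 = 39/55
  P(X=1) = 1/55 + 14/55 + 1/55 = 16/55
H(X) = -[(39/55)·log₂(39/55) + (16/55)·log₂(16/55)]
  = 0.3517 + 0.5182 = 0.8699 bits

H(Y|X) = Σ_x P(x)·H(Y|X=x):
  X=0: P(X=0) = 39/55, P(Y|X=0) = (5/39, 10/13, 4/39) → H(Y|X=0) = 1.0081
  X=1: P(X=1) = 16/55, P(Y|X=1) = (1/16, 7/8, 1/16) → H(Y|X=1) = 0.6686
H(Y|X) = (39/55)·1.0081 + (16/55)·0.6686 = 0.9093 bits

H(X,Y) = -Σ_{x,y} P(x,y) log₂ P(x,y). Per-cell terms -P(x,y)·log₂P(x,y):
  X=0: 0.3145, 0.4770, 0.2750
  X=1: 0.1051, 0.5025, 0.1051
Sum of the 6 terms: H(X,Y) = 1.7792 bits

Chain rule check:
  H(X) + H(Y|X) = 0.8699 + 0.9093 = 1.7792 bits
  H(X,Y) = 1.7792 bits
✓ Chain rule verified.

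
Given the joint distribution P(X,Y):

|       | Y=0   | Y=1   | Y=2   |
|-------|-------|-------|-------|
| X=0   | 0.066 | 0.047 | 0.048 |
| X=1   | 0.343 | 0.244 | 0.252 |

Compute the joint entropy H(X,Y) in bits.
2.2036 bits

H(X,Y) = -Σ_{x,y} P(x,y) log₂ P(x,y). Per-cell terms -P(x,y)·log₂P(x,y):
  X=0: 0.2588, 0.2073, 0.2103
  X=1: 0.5295, 0.4966, 0.5011
Sum of the 6 terms: H(X,Y) = 2.2036 bits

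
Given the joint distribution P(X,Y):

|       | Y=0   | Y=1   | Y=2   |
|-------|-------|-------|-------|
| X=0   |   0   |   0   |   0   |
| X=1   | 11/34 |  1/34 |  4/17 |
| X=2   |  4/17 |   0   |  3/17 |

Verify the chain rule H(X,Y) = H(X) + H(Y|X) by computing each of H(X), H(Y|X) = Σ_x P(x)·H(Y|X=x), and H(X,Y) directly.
H(X) = 0.9774 bits, H(Y|X) = 1.1229 bits, H(X,Y) = 2.1003 bits

Marginal of X (row sums):
  P(X=0) = 0 + 0 + 0 = 0
  P(X=1) = 11/34 + 1/34 + 4/17 = 10/17
  P(X=2) = 4/17 + 0 + 3/17 = 7/17
H(X) = -[(10/17)·log₂(10/17) + (7/17)·log₂(7/17)]   (outcomes with P = 0 contribute 0)
  = 0.45031 + 0.52710 = 0.9774 bits

H(Y|X) = Σ_x P(x)·H(Y|X=x):
  X=0: P(X=0) = 0 → contributes 0
  X=1: P(X=1) = 10/17, P(Y|X=1) = (11/20, 1/20, 2/5) → H(Y|X=1) = 1.21924
  X=2: P(X=2) = 7/17, P(Y|X=2) = (4/7, 0, 3/7) → H(Y|X=2) = 0.98523
H(Y|X) = (10/17)·1.21924 + (7/17)·0.98523 = 1.1229 bits

H(X,Y) = -Σ_{x,y} P(x,y) log₂ P(x,y). Per-cell terms -P(x,y)·log₂P(x,y):
  X=0: 0.00000, 0.00000, 0.00000
  X=1: 0.52672, 0.14963, 0.49117
  X=2: 0.49117, 0.00000, 0.44162
  (cells with P = 0 contribute 0)
Sum of the 9 terms: H(X,Y) = 2.1003 bits

Chain rule check:
  H(X) + H(Y|X) = 0.9774 + 1.1229 = 2.1003 bits
  H(X,Y) = 2.1003 bits
✓ Chain rule verified.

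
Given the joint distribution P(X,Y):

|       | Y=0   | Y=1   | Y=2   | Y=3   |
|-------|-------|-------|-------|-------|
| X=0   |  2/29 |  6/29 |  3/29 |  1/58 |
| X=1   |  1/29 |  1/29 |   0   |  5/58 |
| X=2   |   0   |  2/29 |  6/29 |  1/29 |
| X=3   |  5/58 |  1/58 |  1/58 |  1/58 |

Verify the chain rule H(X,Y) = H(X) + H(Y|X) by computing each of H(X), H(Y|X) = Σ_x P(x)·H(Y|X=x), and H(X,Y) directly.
H(X) = 1.8644 bits, H(Y|X) = 1.4631 bits, H(X,Y) = 3.3275 bits

Marginal of X (row sums):
  P(X=0) = 2/29 + 6/29 + 3/29 + 1/58 = 23/58
  P(X=1) = 1/29 + 1/29 + 0 + 5/58 = 9/58
  P(X=2) = 0 + 2/29 + 6/29 + 1/29 = 9/29
  P(X=3) = 5/58 + 1/58 + 1/58 + 1/58 = 4/29
H(X) = -[(23/58)·log₂(23/58) + (9/58)·log₂(9/58) + (9/29)·log₂(9/29) + (4/29)·log₂(4/29)]
  = 0.5292 + 0.4171 + 0.5239 + 0.3942 = 1.8644 bits

H(Y|X) = Σ_x P(x)·H(Y|X=x):
  X=0: P(X=0) = 23/58, P(Y|X=0) = (4/23, 12/23, 6/23, 1/23) → H(Y|X=0) = 1.6310
  X=1: P(X=1) = 9/58, P(Y|X=1) = (2/9, 2/9, 0, 5/9) → H(Y|X=1) = 1.4355
  X=2: P(X=2) = 9/29, P(Y|X=2) = (0, 2/9, 2/3, 1/9) → H(Y|X=2) = 1.2244
  X=3: P(X=3) = 4/29, P(Y|X=3) = (5/8, 1/8, 1/8, 1/8) → H(Y|X=3) = 1.5488
H(Y|X) = (23/58)·1.6310 + (9/58)·1.4355 + (9/29)·1.2244 + (4/29)·1.5488 = 1.4631 bits

H(X,Y) = -Σ_{x,y} P(x,y) log₂ P(x,y). Per-cell terms -P(x,y)·log₂P(x,y):
  X=0: 0.2661, 0.4703, 0.3386, 0.1010
  X=1: 0.1675, 0.1675, 0.0000, 0.3048
  X=2: 0.0000, 0.2661, 0.4703, 0.1675
  X=3: 0.3048, 0.1010, 0.1010, 0.1010
  (cells with P = 0 contribute 0)
Sum of the 16 terms: H(X,Y) = 3.3275 bits

Chain rule check:
  H(X) + H(Y|X) = 1.8644 + 1.4631 = 3.3275 bits
  H(X,Y) = 3.3275 bits
✓ Chain rule verified.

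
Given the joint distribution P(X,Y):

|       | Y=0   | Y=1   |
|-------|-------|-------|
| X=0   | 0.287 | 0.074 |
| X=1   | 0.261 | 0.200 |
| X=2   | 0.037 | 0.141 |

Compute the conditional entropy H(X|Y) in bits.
1.3604 bits

H(X|Y) = H(X,Y) - H(Y)

H(X,Y) = -Σ_{x,y} P(x,y) log₂ P(x,y). Per-cell terms -P(x,y)·log₂P(x,y):
  X=0: 0.51685, 0.27797
  X=1: 0.50579, 0.46439
  X=2: 0.17598, 0.39850
Sum of the 6 terms: H(X,Y) = 2.33948 bits

Marginal of Y (column sums):
  P(Y=0) = 0.287 + 0.261 + 0.037 = 0.585
  P(Y=1) = 0.074 + 0.200 + 0.141 = 0.415
H(Y) = -[0.585·log₂(0.585) + 0.415·log₂(0.415)]
  = 0.45249 + 0.52656 = 0.97905 bits

H(X|Y) = H(X,Y) - H(Y) = 2.33948 - 0.97905 = 1.3604 bits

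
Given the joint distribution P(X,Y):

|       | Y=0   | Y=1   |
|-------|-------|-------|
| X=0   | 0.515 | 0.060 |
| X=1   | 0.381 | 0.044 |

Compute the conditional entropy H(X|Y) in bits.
0.9837 bits

H(X|Y) = H(X,Y) - H(Y)

H(X,Y) = -Σ_{x,y} P(x,y) log₂ P(x,y). Per-cell terms -P(x,y)·log₂P(x,y):
  X=0: 0.493038, 0.243534
  X=1: 0.530404, 0.198280
Sum of the 4 terms: H(X,Y) = 1.46526 bits

Marginal of Y (column sums):
  P(Y=0) = 0.515 + 0.381 = 0.896
  P(Y=1) = 0.060 + 0.044 = 0.104
H(Y) = -[0.896·log₂(0.896) + 0.104·log₂(0.104)]
  = 0.141953 + 0.339596 = 0.48155 bits

H(X|Y) = H(X,Y) - H(Y) = 1.46526 - 0.48155 = 0.9837 bits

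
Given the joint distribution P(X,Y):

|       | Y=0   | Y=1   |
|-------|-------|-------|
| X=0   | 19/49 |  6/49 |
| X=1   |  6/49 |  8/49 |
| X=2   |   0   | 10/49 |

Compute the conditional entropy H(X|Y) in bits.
1.1671 bits

H(X|Y) = H(X,Y) - H(Y)

H(X,Y) = -Σ_{x,y} P(x,y) log₂ P(x,y). Per-cell terms -P(x,y)·log₂P(x,y):
  X=0: 0.5300, 0.3710
  X=1: 0.3710, 0.4269
  X=2: 0.0000, 0.4679
  (cells with P = 0 contribute 0)
Sum of the 6 terms: H(X,Y) = 2.1668 bits

Marginal of Y (column sums):
  P(Y=0) = 19/49 + 6/49 + 0 = 25/49
  P(Y=1) = 6/49 + 8/49 + 10/49 = 24/49
H(Y) = -[(25/49)·log₂(25/49) + (24/49)·log₂(24/49)]
  = 0.4953 + 0.5044 = 0.9997 bits

H(X|Y) = H(X,Y) - H(Y) = 2.1668 - 0.9997 = 1.1671 bits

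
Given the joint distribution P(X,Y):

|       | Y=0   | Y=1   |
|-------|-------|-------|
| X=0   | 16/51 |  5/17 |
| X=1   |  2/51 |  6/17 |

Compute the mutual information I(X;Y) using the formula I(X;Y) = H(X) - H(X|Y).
0.1454 bits

I(X;Y) = H(X) - H(X|Y)

Marginal of X (row sums):
  P(X=0) = 16/51 + 5/17 = 31/51
  P(X=1) = 2/51 + 6/17 = 20/51
H(X) = -[(31/51)·log₂(31/51) + (20/51)·log₂(20/51)]
  = 0.4366 + 0.5296 = 0.9662 bits

Marginal of Y (column sums):
  P(Y=0) = 16/51 + 2/51 = 6/17
  P(Y=1) = 5/17 + 6/17 = 11/17
H(X|Y) = Σ_y P(y)·H(X|Y=y):
  Y=0: P(Y=0) = 6/17, P(X|Y=0) = (8/9, 1/9) → H(X|Y=0) = 0.5033
  Y=1: P(Y=1) = 11/17, P(X|Y=1) = (5/11, 6/11) → H(X|Y=1) = 0.9940
H(X|Y) = (6/17)·0.5033 + (11/17)·0.9940 = 0.8208 bits

I(X;Y) = H(X) - H(X|Y) = 0.9662 - 0.8208 = 0.1454 bits

Cross-check via I(X;Y) = H(X) + H(Y) - H(X,Y): computing H(Y) from the column sums and H(X,Y) from the 4 cells in the same way gives H(Y) = 0.9367 bits and H(X,Y) = 1.7575 bits, so
I(X;Y) = 0.9662 + 0.9367 - 1.7575 = 0.1454 bits ✓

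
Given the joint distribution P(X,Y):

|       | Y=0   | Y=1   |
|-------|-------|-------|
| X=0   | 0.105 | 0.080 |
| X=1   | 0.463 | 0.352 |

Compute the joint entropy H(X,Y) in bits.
1.6775 bits

H(X,Y) = -Σ_{x,y} P(x,y) log₂ P(x,y). Per-cell terms -P(x,y)·log₂P(x,y):
  X=0: 0.3414, 0.2915
  X=1: 0.5144, 0.5302
Sum of the 4 terms: H(X,Y) = 1.6775 bits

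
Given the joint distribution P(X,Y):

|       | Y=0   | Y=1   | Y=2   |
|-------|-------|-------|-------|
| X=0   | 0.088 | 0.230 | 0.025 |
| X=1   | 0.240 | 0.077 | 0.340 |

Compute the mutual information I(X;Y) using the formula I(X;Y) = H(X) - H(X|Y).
0.2715 bits

I(X;Y) = H(X) - H(X|Y)

Marginal of X (row sums):
  P(X=0) = 0.088 + 0.230 + 0.025 = 0.343
  P(X=1) = 0.240 + 0.077 + 0.340 = 0.657
H(X) = -[0.343·log₂(0.343) + 0.657·log₂(0.657)]
  = 0.52950 + 0.39816 = 0.92766 bits

Marginal of Y (column sums):
  P(Y=0) = 0.088 + 0.240 = 0.328
  P(Y=1) = 0.230 + 0.077 = 0.307
  P(Y=2) = 0.025 + 0.340 = 0.365
H(X|Y) = Σ_y P(y)·H(X|Y=y):
  Y=0: P(Y=0) = 0.328, P(X|Y=0) = (11/41, 30/41) → H(X|Y=0) = 0.83900
  Y=1: P(Y=1) = 0.307, P(X|Y=1) = (230/307, 77/307) → H(X|Y=1) = 0.81257
  Y=2: P(Y=2) = 0.365, P(X|Y=2) = (5/73, 68/73) → H(X|Y=2) = 0.36028
H(X|Y) = 0.328·0.83900 + 0.307·0.81257 + 0.365·0.36028 = 0.65615 bits

I(X;Y) = H(X) - H(X|Y) = 0.92766 - 0.65615 = 0.2715 bits

Cross-check via I(X;Y) = H(X) + H(Y) - H(X,Y): computing H(Y) from the column sums and H(X,Y) from the 6 cells in the same way gives H(Y) = 1.58125 bits and H(X,Y) = 2.23741 bits, so
I(X;Y) = 0.92766 + 1.58125 - 2.23741 = 0.2715 bits ✓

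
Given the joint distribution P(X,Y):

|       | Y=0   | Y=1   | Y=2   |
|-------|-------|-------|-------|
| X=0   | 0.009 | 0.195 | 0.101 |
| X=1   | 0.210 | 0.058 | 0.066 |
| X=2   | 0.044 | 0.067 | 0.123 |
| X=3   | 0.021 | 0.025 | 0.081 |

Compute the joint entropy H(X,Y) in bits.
3.2002 bits

H(X,Y) = -Σ_{x,y} P(x,y) log₂ P(x,y). Per-cell terms -P(x,y)·log₂P(x,y):
  X=0: 0.06116, 0.45990, 0.33406
  X=1: 0.47282, 0.23825, 0.25881
  X=2: 0.19828, 0.26128, 0.37186
  X=3: 0.11704, 0.13305, 0.29370
Sum of the 12 terms: H(X,Y) = 3.2002 bits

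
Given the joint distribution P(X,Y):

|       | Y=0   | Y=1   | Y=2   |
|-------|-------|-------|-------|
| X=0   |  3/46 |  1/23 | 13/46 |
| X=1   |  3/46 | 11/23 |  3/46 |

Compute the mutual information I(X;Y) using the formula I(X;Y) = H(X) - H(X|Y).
0.3771 bits

I(X;Y) = H(X) - H(X|Y)

Marginal of X (row sums):
  P(X=0) = 3/46 + 1/23 + 13/46 = 9/23
  P(X=1) = 3/46 + 11/23 + 3/46 = 14/23
H(X) = -[(9/23)·log₂(9/23) + (14/23)·log₂(14/23)]
  = 0.52968 + 0.43595 = 0.9656 bits

Marginal of Y (column sums):
  P(Y=0) = 3/46 + 3/46 = 3/23
  P(Y=1) = 1/23 + 11/23 = 12/23
  P(Y=2) = 13/46 + 3/46 = 8/23
H(X|Y) = Σ_y P(y)·H(X|Y=y):
  Y=0: P(Y=0) = 3/23, P(X|Y=0) = (1/2, 1/2) → H(X|Y=0) = 1.00000
  Y=1: P(Y=1) = 12/23, P(X|Y=1) = (1/12, 11/12) → H(X|Y=1) = 0.41382
  Y=2: P(Y=2) = 8/23, P(X|Y=2) = (13/16, 3/16) → H(X|Y=2) = 0.69621
H(X|Y) = (3/23)·1.00000 + (12/23)·0.41382 + (8/23)·0.69621 = 0.5885 bits

I(X;Y) = H(X) - H(X|Y) = 0.9656 - 0.5885 = 0.3771 bits

Cross-check via I(X;Y) = H(X) + H(Y) - H(X,Y): computing H(Y) from the column sums and H(X,Y) from the 6 cells in the same way gives H(Y) = 1.4029 bits and H(X,Y) = 1.9914 bits, so
I(X;Y) = 0.9656 + 1.4029 - 1.9914 = 0.3771 bits ✓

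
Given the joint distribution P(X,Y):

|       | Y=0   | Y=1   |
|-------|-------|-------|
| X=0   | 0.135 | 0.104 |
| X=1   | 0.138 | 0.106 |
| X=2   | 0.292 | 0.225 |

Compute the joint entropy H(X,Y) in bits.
2.4699 bits

H(X,Y) = -Σ_{x,y} P(x,y) log₂ P(x,y). Per-cell terms -P(x,y)·log₂P(x,y):
  X=0: 0.3900, 0.3396
  X=1: 0.3943, 0.3432
  X=2: 0.5186, 0.4842
Sum of the 6 terms: H(X,Y) = 2.4699 bits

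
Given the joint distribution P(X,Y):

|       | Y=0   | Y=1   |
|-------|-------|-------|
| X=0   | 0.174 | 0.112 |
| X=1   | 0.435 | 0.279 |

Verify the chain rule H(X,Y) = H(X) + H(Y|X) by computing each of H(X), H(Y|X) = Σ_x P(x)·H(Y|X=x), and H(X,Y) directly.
H(X) = 0.8635 bits, H(Y|X) = 0.9654 bits, H(X,Y) = 1.8289 bits

Marginal of X (row sums):
  P(X=0) = 0.174 + 0.112 = 0.286
  P(X=1) = 0.435 + 0.279 = 0.714
H(X) = -[0.286·log₂(0.286) + 0.714·log₂(0.714)]
  = 0.5165 + 0.3470 = 0.8635 bits

H(Y|X) = Σ_x P(x)·H(Y|X=x):
  X=0: P(X=0) = 0.286, P(Y|X=0) = (87/143, 56/143) → H(Y|X=0) = 0.9658
  X=1: P(X=1) = 0.714, P(Y|X=1) = (145/238, 93/238) → H(Y|X=1) = 0.9653
H(Y|X) = 0.286·0.9658 + 0.714·0.9653 = 0.9654 bits

H(X,Y) = -Σ_{x,y} P(x,y) log₂ P(x,y). Per-cell terms -P(x,y)·log₂P(x,y):
  X=0: 0.4390, 0.3537
  X=1: 0.5224, 0.5138
Sum of the 4 terms: H(X,Y) = 1.8289 bits

Chain rule check:
  H(X) + H(Y|X) = 0.8635 + 0.9654 = 1.8289 bits
  H(X,Y) = 1.8289 bits
✓ Chain rule verified.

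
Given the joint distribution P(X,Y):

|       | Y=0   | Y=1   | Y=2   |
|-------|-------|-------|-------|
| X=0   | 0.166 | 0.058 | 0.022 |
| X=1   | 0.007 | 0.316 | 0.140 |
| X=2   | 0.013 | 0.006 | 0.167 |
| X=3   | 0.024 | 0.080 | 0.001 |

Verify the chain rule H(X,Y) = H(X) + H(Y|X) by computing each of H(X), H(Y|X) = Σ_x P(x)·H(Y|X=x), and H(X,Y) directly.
H(X) = 1.8048 bits, H(Y|X) = 0.9446 bits, H(X,Y) = 2.7494 bits

Marginal of X (row sums):
  P(X=0) = 0.166 + 0.058 + 0.022 = 0.246
  P(X=1) = 0.007 + 0.316 + 0.140 = 0.463
  P(X=2) = 0.013 + 0.006 + 0.167 = 0.186
  P(X=3) = 0.024 + 0.080 + 0.001 = 0.105
H(X) = -[0.246·log₂(0.246) + 0.463·log₂(0.463) + 0.186·log₂(0.186) + 0.105·log₂(0.105)]
  = 0.49772 + 0.51435 + 0.45135 + 0.34141 = 1.8048 bits

H(Y|X) = Σ_x P(x)·H(Y|X=x):
  X=0: P(X=0) = 0.246, P(Y|X=0) = (83/123, 29/123, 11/123) → H(Y|X=0) = 1.18590
  X=1: P(X=1) = 0.463, P(Y|X=1) = (7/463, 316/463, 140/463) → H(Y|X=1) = 0.98933
  X=2: P(X=2) = 0.186, P(Y|X=2) = (13/186, 1/31, 167/186) → H(Y|X=2) = 0.56769
  X=3: P(X=3) = 0.105, P(Y|X=3) = (8/35, 16/21, 1/105) → H(Y|X=3) = 0.84955
H(Y|X) = 0.246·1.18590 + 0.463·0.98933 + 0.186·0.56769 + 0.105·0.84955 = 0.9446 bits

H(X,Y) = -Σ_{x,y} P(x,y) log₂ P(x,y). Per-cell terms -P(x,y)·log₂P(x,y):
  X=0: 0.43006, 0.23825, 0.12114
  X=1: 0.05011, 0.52519, 0.39711
  X=2: 0.08145, 0.04428, 0.43121
  X=3: 0.12914, 0.29151, 0.00997
Sum of the 12 terms: H(X,Y) = 2.7494 bits

Chain rule check:
  H(X) + H(Y|X) = 1.8048 + 0.9446 = 2.7494 bits
  H(X,Y) = 2.7494 bits
✓ Chain rule verified.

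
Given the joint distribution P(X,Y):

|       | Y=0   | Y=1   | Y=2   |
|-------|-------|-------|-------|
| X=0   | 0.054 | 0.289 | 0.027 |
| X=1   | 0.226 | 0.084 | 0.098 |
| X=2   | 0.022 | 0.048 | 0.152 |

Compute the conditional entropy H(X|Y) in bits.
1.1835 bits

H(X|Y) = H(X,Y) - H(Y)

H(X,Y) = -Σ_{x,y} P(x,y) log₂ P(x,y). Per-cell terms -P(x,y)·log₂P(x,y):
  X=0: 0.22739, 0.51756, 0.14069
  X=1: 0.48491, 0.30017, 0.32841
  X=2: 0.12114, 0.21028, 0.41311
Sum of the 9 terms: H(X,Y) = 2.74366 bits

Marginal of Y (column sums):
  P(Y=0) = 0.054 + 0.226 + 0.022 = 0.302
  P(Y=1) = 0.289 + 0.084 + 0.048 = 0.421
  P(Y=2) = 0.027 + 0.098 + 0.152 = 0.277
H(Y) = -[0.302·log₂(0.302) + 0.421·log₂(0.421) + 0.277·log₂(0.277)]
  = 0.52167 + 0.52545 + 0.51302 = 1.56014 bits

H(X|Y) = H(X,Y) - H(Y) = 2.74366 - 1.56014 = 1.1835 bits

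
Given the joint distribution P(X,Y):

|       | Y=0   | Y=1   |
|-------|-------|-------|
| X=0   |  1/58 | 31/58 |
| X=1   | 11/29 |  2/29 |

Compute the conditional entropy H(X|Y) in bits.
0.4117 bits

H(X|Y) = H(X,Y) - H(Y)

H(X,Y) = -Σ_{x,y} P(x,y) log₂ P(x,y). Per-cell terms -P(x,y)·log₂P(x,y):
  X=0: 0.10100, 0.48306
  X=1: 0.53048, 0.26607
Sum of the 4 terms: H(X,Y) = 1.3806 bits

Marginal of Y (column sums):
  P(Y=0) = 1/58 + 11/29 = 23/58
  P(Y=1) = 31/58 + 2/29 = 35/58
H(Y) = -[(23/58)·log₂(23/58) + (35/58)·log₂(35/58)]
  = 0.52917 + 0.43973 = 0.9689 bits

H(X|Y) = H(X,Y) - H(Y) = 1.3806 - 0.9689 = 0.4117 bits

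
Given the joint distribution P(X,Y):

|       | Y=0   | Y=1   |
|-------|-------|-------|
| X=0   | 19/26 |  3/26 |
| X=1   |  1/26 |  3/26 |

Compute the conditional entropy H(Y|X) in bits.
0.6110 bits

H(Y|X) = H(X,Y) - H(X)

H(X,Y) = -Σ_{x,y} P(x,y) log₂ P(x,y). Per-cell terms -P(x,y)·log₂P(x,y):
  X=0: 0.33068, 0.35948
  X=1: 0.18079, 0.35948
Sum of the 4 terms: H(X,Y) = 1.2304 bits

Marginal of X (row sums):
  P(X=0) = 19/26 + 3/26 = 11/13
  P(X=1) = 1/26 + 3/26 = 2/13
H(X) = -[(11/13)·log₂(11/13) + (2/13)·log₂(2/13)]
  = 0.20393 + 0.41545 = 0.6194 bits

H(Y|X) = H(X,Y) - H(X) = 1.2304 - 0.6194 = 0.6110 bits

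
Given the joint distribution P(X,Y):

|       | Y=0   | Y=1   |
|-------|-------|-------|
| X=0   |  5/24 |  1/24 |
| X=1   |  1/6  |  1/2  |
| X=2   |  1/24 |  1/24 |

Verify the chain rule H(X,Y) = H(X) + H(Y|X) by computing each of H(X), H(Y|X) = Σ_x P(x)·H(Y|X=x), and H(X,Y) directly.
H(X) = 1.1887 bits, H(Y|X) = 0.7867 bits, H(X,Y) = 1.9754 bits

Marginal of X (row sums):
  P(X=0) = 5/24 + 1/24 = 1/4
  P(X=1) = 1/6 + 1/2 = 2/3
  P(X=2) = 1/24 + 1/24 = 1/12
H(X) = -[(1/4)·log₂(1/4) + (2/3)·log₂(2/3) + (1/12)·log₂(1/12)]
  = 0.50000 + 0.38998 + 0.29875 = 1.1887 bits

H(Y|X) = Σ_x P(x)·H(Y|X=x):
  X=0: P(X=0) = 1/4, P(Y|X=0) = (5/6, 1/6) → H(Y|X=0) = 0.65002
  X=1: P(X=1) = 2/3, P(Y|X=1) = (1/4, 3/4) → H(Y|X=1) = 0.81128
  X=2: P(X=2) = 1/12, P(Y|X=2) = (1/2, 1/2) → H(Y|X=2) = 1.00000
H(Y|X) = (1/4)·0.65002 + (2/3)·0.81128 + (1/12)·1.00000 = 0.7867 bits

H(X,Y) = -Σ_{x,y} P(x,y) log₂ P(x,y). Per-cell terms -P(x,y)·log₂P(x,y):
  X=0: 0.47147, 0.19104
  X=1: 0.43083, 0.50000
  X=2: 0.19104, 0.19104
Sum of the 6 terms: H(X,Y) = 1.9754 bits

Chain rule check:
  H(X) + H(Y|X) = 1.1887 + 0.7867 = 1.9754 bits
  H(X,Y) = 1.9754 bits
✓ Chain rule verified.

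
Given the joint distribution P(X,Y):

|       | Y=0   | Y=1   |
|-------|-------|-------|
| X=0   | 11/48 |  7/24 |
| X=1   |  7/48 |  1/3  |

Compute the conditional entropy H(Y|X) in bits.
0.9402 bits

H(Y|X) = H(X,Y) - H(X)

H(X,Y) = -Σ_{x,y} P(x,y) log₂ P(x,y). Per-cell terms -P(x,y)·log₂P(x,y):
  X=0: 0.48710, 0.51847
  X=1: 0.40507, 0.52832
Sum of the 4 terms: H(X,Y) = 1.93896 bits

Marginal of X (row sums):
  P(X=0) = 11/48 + 7/24 = 25/48
  P(X=1) = 7/48 + 1/3 = 23/48
H(X) = -[(25/48)·log₂(25/48) + (23/48)·log₂(23/48)]
  = 0.49016 + 0.50859 = 0.99875 bits

H(Y|X) = H(X,Y) - H(X) = 1.93896 - 0.99875 = 0.9402 bits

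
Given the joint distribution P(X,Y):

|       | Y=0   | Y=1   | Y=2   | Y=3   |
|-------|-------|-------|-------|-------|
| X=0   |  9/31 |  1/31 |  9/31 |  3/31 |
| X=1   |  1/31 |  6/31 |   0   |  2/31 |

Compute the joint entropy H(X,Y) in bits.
2.3954 bits

H(X,Y) = -Σ_{x,y} P(x,y) log₂ P(x,y). Per-cell terms -P(x,y)·log₂P(x,y):
  X=0: 0.5180, 0.1598, 0.5180, 0.3261
  X=1: 0.1598, 0.4586, 0.0000, 0.2551
  (cells with P = 0 contribute 0)
Sum of the 8 terms: H(X,Y) = 2.3954 bits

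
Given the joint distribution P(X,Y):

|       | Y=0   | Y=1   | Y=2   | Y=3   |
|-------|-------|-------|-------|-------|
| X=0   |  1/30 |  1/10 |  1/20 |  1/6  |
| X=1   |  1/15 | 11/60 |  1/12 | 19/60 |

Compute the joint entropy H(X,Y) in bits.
2.6759 bits

H(X,Y) = -Σ_{x,y} P(x,y) log₂ P(x,y). Per-cell terms -P(x,y)·log₂P(x,y):
  X=0: 0.1636, 0.3322, 0.2161, 0.4308
  X=1: 0.2605, 0.4487, 0.2987, 0.5253
Sum of the 8 terms: H(X,Y) = 2.6759 bits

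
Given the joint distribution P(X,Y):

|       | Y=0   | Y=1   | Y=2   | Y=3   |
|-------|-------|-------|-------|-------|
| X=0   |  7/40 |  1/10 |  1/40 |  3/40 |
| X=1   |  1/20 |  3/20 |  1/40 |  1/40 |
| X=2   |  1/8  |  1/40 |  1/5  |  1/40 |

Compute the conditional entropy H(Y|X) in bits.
1.6225 bits

H(Y|X) = H(X,Y) - H(X)

H(X,Y) = -Σ_{x,y} P(x,y) log₂ P(x,y). Per-cell terms -P(x,y)·log₂P(x,y):
  X=0: 0.44005, 0.33219, 0.13305, 0.28027
  X=1: 0.21610, 0.41054, 0.13305, 0.13305
  X=2: 0.37500, 0.13305, 0.46439, 0.13305
Sum of the 12 terms: H(X,Y) = 3.1838 bits

Marginal of X (row sums):
  P(X=0) = 7/40 + 1/10 + 1/40 + 3/40 = 3/8
  P(X=1) = 1/20 + 3/20 + 1/40 + 1/40 = 1/4
  P(X=2) = 1/8 + 1/40 + 1/5 + 1/40 = 3/8
H(X) = -[(3/8)·log₂(3/8) + (1/4)·log₂(1/4) + (3/8)·log₂(3/8)]
  = 0.53064 + 0.50000 + 0.53064 = 1.5613 bits

H(Y|X) = H(X,Y) - H(X) = 3.1838 - 1.5613 = 1.6225 bits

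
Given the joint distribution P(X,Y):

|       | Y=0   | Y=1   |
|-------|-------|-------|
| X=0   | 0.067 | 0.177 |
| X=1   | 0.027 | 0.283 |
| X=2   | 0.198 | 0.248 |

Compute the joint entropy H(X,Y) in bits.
2.3210 bits

H(X,Y) = -Σ_{x,y} P(x,y) log₂ P(x,y). Per-cell terms -P(x,y)·log₂P(x,y):
  X=0: 0.26128, 0.44218
  X=1: 0.14069, 0.51538
  X=2: 0.46261, 0.49887
Sum of the 6 terms: H(X,Y) = 2.3210 bits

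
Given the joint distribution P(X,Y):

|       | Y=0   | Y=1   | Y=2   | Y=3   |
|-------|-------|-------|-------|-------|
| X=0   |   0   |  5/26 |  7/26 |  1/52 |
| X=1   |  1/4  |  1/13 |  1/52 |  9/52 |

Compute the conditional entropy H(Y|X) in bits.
1.4100 bits

H(Y|X) = H(X,Y) - H(X)

H(X,Y) = -Σ_{x,y} P(x,y) log₂ P(x,y). Per-cell terms -P(x,y)·log₂P(x,y):
  X=0: 0.00000, 0.45741, 0.50968, 0.10962
  X=1: 0.50000, 0.28465, 0.10962, 0.43797
  (cells with P = 0 contribute 0)
Sum of the 8 terms: H(X,Y) = 2.40895 bits

Marginal of X (row sums):
  P(X=0) = 0 + 5/26 + 7/26 + 1/52 = 25/52
  P(X=1) = 1/4 + 1/13 + 1/52 + 9/52 = 27/52
H(X) = -[(25/52)·log₂(25/52) + (27/52)·log₂(27/52)]
  = 0.50797 + 0.49096 = 0.99893 bits

H(Y|X) = H(X,Y) - H(X) = 2.40895 - 0.99893 = 1.4100 bits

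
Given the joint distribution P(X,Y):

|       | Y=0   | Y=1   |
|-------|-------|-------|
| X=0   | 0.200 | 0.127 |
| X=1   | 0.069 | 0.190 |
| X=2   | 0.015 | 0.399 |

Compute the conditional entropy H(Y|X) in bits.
0.6248 bits

H(Y|X) = H(X,Y) - H(X)

H(X,Y) = -Σ_{x,y} P(x,y) log₂ P(x,y). Per-cell terms -P(x,y)·log₂P(x,y):
  X=0: 0.46439, 0.37809
  X=1: 0.26615, 0.45523
  X=2: 0.09088, 0.52889
Sum of the 6 terms: H(X,Y) = 2.1836 bits

Marginal of X (row sums):
  P(X=0) = 0.200 + 0.127 = 0.327
  P(X=1) = 0.069 + 0.190 = 0.259
  P(X=2) = 0.015 + 0.399 = 0.414
H(X) = -[0.327·log₂(0.327) + 0.259·log₂(0.259) + 0.414·log₂(0.414)]
  = 0.52733 + 0.50478 + 0.52673 = 1.5588 bits

H(Y|X) = H(X,Y) - H(X) = 2.1836 - 1.5588 = 0.6248 bits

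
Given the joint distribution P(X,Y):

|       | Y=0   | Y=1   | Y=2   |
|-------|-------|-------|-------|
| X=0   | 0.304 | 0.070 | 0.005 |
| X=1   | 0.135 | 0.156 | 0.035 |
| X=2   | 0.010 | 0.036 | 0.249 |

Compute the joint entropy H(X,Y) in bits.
2.5450 bits

H(X,Y) = -Σ_{x,y} P(x,y) log₂ P(x,y). Per-cell terms -P(x,y)·log₂P(x,y):
  X=0: 0.52223, 0.26856, 0.03822
  X=1: 0.39001, 0.41814, 0.16928
  X=2: 0.06644, 0.17265, 0.49944
Sum of the 9 terms: H(X,Y) = 2.5450 bits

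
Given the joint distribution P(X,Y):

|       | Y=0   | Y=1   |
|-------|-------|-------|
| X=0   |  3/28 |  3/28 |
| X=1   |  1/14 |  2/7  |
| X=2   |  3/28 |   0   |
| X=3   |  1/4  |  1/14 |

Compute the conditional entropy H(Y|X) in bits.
0.7178 bits

H(Y|X) = H(X,Y) - H(X)

H(X,Y) = -Σ_{x,y} P(x,y) log₂ P(x,y). Per-cell terms -P(x,y)·log₂P(x,y):
  X=0: 0.34526, 0.34526
  X=1: 0.27195, 0.51639
  X=2: 0.34526, 0.00000
  X=3: 0.50000, 0.27195
  (cells with P = 0 contribute 0)
Sum of the 8 terms: H(X,Y) = 2.5961 bits

Marginal of X (row sums):
  P(X=0) = 3/28 + 3/28 = 3/14
  P(X=1) = 1/14 + 2/7 = 5/14
  P(X=2) = 3/28 + 0 = 3/28
  P(X=3) = 1/4 + 1/14 = 9/28
H(X) = -[(3/14)·log₂(3/14) + (5/14)·log₂(5/14) + (3/28)·log₂(3/28) + (9/28)·log₂(9/28)]
  = 0.47623 + 0.53051 + 0.34526 + 0.52632 = 1.8783 bits

H(Y|X) = H(X,Y) - H(X) = 2.5961 - 1.8783 = 0.7178 bits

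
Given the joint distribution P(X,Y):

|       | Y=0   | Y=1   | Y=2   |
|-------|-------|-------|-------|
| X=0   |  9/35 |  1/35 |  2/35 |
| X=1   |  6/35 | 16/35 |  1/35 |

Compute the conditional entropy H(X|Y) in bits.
0.6516 bits

H(X|Y) = H(X,Y) - H(Y)

H(X,Y) = -Σ_{x,y} P(x,y) log₂ P(x,y). Per-cell terms -P(x,y)·log₂P(x,y):
  X=0: 0.50383, 0.14655, 0.23596
  X=1: 0.43617, 0.51624, 0.14655
Sum of the 6 terms: H(X,Y) = 1.9853 bits

Marginal of Y (column sums):
  P(Y=0) = 9/35 + 6/35 = 3/7
  P(Y=1) = 1/35 + 16/35 = 17/35
  P(Y=2) = 2/35 + 1/35 = 3/35
H(Y) = -[(3/7)·log₂(3/7) + (17/35)·log₂(17/35) + (3/35)·log₂(3/35)]
  = 0.52388 + 0.50603 + 0.30380 = 1.3337 bits

H(X|Y) = H(X,Y) - H(Y) = 1.9853 - 1.3337 = 0.6516 bits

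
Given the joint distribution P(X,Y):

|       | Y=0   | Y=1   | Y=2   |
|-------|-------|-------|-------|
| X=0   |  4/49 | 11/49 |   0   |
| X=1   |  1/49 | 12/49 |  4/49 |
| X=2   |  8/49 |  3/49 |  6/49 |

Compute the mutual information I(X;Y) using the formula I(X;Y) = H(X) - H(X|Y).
0.3132 bits

I(X;Y) = H(X) - H(X|Y)

Marginal of X (row sums):
  P(X=0) = 4/49 + 11/49 + 0 = 15/49
  P(X=1) = 1/49 + 12/49 + 4/49 = 17/49
  P(X=2) = 8/49 + 3/49 + 6/49 = 17/49
H(X) = -[(15/49)·log₂(15/49) + (17/49)·log₂(17/49) + (17/49)·log₂(17/49)]
  = 0.52280 + 0.52986 + 0.52986 = 1.58252 bits

Marginal of Y (column sums):
  P(Y=0) = 4/49 + 1/49 + 8/49 = 13/49
  P(Y=1) = 11/49 + 12/49 + 3/49 = 26/49
  P(Y=2) = 0 + 4/49 + 6/49 = 10/49
H(X|Y) = Σ_y P(y)·H(X|Y=y):
  Y=0: P(Y=0) = 13/49, P(X|Y=0) = (4/13, 1/13, 8/13) → H(X|Y=0) = 1.23890
  Y=1: P(Y=1) = 26/49, P(X|Y=1) = (11/26, 6/13, 3/26) → H(X|Y=1) = 1.39936
  Y=2: P(Y=2) = 10/49, P(X|Y=2) = (0, 2/5, 3/5) → H(X|Y=2) = 0.97095
H(X|Y) = (13/49)·1.23890 + (26/49)·1.39936 + (10/49)·0.97095 = 1.26936 bits

I(X;Y) = H(X) - H(X|Y) = 1.58252 - 1.26936 = 0.3132 bits

Cross-check via I(X;Y) = H(X) + H(Y) - H(X,Y): computing H(Y) from the column sums and H(X,Y) from the 9 cells in the same way gives H(Y) = 1.46091 bits and H(X,Y) = 2.73026 bits, so
I(X;Y) = 1.58252 + 1.46091 - 2.73026 = 0.3132 bits ✓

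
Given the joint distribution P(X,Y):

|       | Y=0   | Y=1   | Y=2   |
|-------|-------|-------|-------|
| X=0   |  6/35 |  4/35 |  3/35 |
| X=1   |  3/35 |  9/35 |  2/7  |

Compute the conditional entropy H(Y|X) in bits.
1.4699 bits

H(Y|X) = H(X,Y) - H(X)

H(X,Y) = -Σ_{x,y} P(x,y) log₂ P(x,y). Per-cell terms -P(x,y)·log₂P(x,y):
  X=0: 0.43617, 0.35763, 0.30380
  X=1: 0.30380, 0.50383, 0.51639
Sum of the 6 terms: H(X,Y) = 2.42162 bits

Marginal of X (row sums):
  P(X=0) = 6/35 + 4/35 + 3/35 = 13/35
  P(X=1) = 3/35 + 9/35 + 2/7 = 22/35
H(X) = -[(13/35)·log₂(13/35) + (22/35)·log₂(22/35)]
  = 0.53071 + 0.42105 = 0.95176 bits

H(Y|X) = H(X,Y) - H(X) = 2.42162 - 0.95176 = 1.4699 bits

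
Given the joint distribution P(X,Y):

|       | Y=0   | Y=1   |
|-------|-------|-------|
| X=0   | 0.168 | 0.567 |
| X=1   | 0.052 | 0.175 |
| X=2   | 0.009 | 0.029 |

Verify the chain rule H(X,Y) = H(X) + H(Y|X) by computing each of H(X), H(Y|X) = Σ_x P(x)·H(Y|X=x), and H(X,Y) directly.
H(X) = 0.9914 bits, H(Y|X) = 0.7763 bits, H(X,Y) = 1.7676 bits

Marginal of X (row sums):
  P(X=0) = 0.168 + 0.567 = 0.735
  P(X=1) = 0.052 + 0.175 = 0.227
  P(X=2) = 0.009 + 0.029 = 0.038
H(X) = -[0.735·log₂(0.735) + 0.227·log₂(0.227) + 0.038·log₂(0.038)]
  = 0.32648 + 0.48561 + 0.17928 = 0.9914 bits

H(Y|X) = Σ_x P(x)·H(Y|X=x):
  X=0: P(X=0) = 0.735, P(Y|X=0) = (8/35, 27/35) → H(Y|X=0) = 0.77551
  X=1: P(X=1) = 0.227, P(Y|X=1) = (52/227, 175/227) → H(Y|X=1) = 0.77640
  X=2: P(X=2) = 0.038, P(Y|X=2) = (9/38, 29/38) → H(Y|X=2) = 0.78975
H(Y|X) = 0.735·0.77551 + 0.227·0.77640 + 0.038·0.78975 = 0.7763 bits

H(X,Y) = -Σ_{x,y} P(x,y) log₂ P(x,y). Per-cell terms -P(x,y)·log₂P(x,y):
  X=0: 0.43234, 0.46413
  X=1: 0.22180, 0.44005
  X=2: 0.06116, 0.14813
Sum of the 6 terms: H(X,Y) = 1.7676 bits

Chain rule check:
  H(X) + H(Y|X) = 0.9914 + 0.7763 = 1.7677 bits
  H(X,Y) = 1.7676 bits
✓ Chain rule verified (Δ = 0.0001 is 4-dp rounding noise: each of the three values was rounded independently).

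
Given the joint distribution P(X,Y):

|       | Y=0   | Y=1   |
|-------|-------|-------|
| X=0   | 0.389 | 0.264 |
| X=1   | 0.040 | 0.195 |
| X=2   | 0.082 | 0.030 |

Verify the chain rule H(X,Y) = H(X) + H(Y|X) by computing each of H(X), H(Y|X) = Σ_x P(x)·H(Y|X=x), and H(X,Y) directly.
H(X) = 1.2462 bits, H(Y|X) = 0.8842 bits, H(X,Y) = 2.1304 bits

Marginal of X (row sums):
  P(X=0) = 0.389 + 0.264 = 0.653
  P(X=1) = 0.040 + 0.195 = 0.235
  P(X=2) = 0.082 + 0.030 = 0.112
H(X) = -[0.653·log₂(0.653) + 0.235·log₂(0.235) + 0.112·log₂(0.112)]
  = 0.40149 + 0.49098 + 0.35374 = 1.2462 bits

H(Y|X) = Σ_x P(x)·H(Y|X=x):
  X=0: P(X=0) = 0.653, P(Y|X=0) = (389/653, 264/653) → H(Y|X=0) = 0.97340
  X=1: P(X=1) = 0.235, P(Y|X=1) = (8/47, 39/47) → H(Y|X=1) = 0.65819
  X=2: P(X=2) = 0.112, P(Y|X=2) = (41/56, 15/56) → H(Y|X=2) = 0.83837
H(Y|X) = 0.653·0.97340 + 0.235·0.65819 + 0.112·0.83837 = 0.8842 bits

H(X,Y) = -Σ_{x,y} P(x,y) log₂ P(x,y). Per-cell terms -P(x,y)·log₂P(x,y):
  X=0: 0.52988, 0.50725
  X=1: 0.18575, 0.45990
  X=2: 0.29588, 0.15177
Sum of the 6 terms: H(X,Y) = 2.1304 bits

Chain rule check:
  H(X) + H(Y|X) = 1.2462 + 0.8842 = 2.1304 bits
  H(X,Y) = 2.1304 bits
✓ Chain rule verified.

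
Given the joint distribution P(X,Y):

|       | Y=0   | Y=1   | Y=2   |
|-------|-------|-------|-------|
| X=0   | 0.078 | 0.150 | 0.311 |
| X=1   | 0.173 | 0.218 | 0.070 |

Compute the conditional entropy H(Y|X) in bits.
1.4116 bits

H(Y|X) = H(X,Y) - H(X)

H(X,Y) = -Σ_{x,y} P(x,y) log₂ P(x,y). Per-cell terms -P(x,y)·log₂P(x,y):
  X=0: 0.2871, 0.4105, 0.5240
  X=1: 0.4379, 0.4791, 0.2686
Sum of the 6 terms: H(X,Y) = 2.4072 bits

Marginal of X (row sums):
  P(X=0) = 0.078 + 0.150 + 0.311 = 0.539
  P(X=1) = 0.173 + 0.218 + 0.070 = 0.461
H(X) = -[0.539·log₂(0.539) + 0.461·log₂(0.461)]
  = 0.4806 + 0.5150 = 0.9956 bits

H(Y|X) = H(X,Y) - H(X) = 2.4072 - 0.9956 = 1.4116 bits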